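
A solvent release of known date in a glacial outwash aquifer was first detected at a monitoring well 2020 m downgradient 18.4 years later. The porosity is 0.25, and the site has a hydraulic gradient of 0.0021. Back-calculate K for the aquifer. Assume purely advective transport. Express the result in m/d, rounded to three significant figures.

35.8 m/d

t = 18.4 years = 6716 d
v = L / t = 2020 / 6716 = 0.3008 m/d
K = v · n / i = 0.3008 × 0.25 / 0.0021 = 35.8 m/d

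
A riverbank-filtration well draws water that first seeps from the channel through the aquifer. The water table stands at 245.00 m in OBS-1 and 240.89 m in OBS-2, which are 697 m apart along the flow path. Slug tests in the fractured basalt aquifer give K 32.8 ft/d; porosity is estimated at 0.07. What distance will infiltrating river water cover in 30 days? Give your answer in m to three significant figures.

Hydraulic gradient i = (245.00 − 240.89) / 697 = 4.11 / 697 = 0.005897
K = 32.8 ft/d × 0.3048 = 9.997 m/d
Darcy flux q = K·i = 9.997 × 0.005897 = 0.05895 m/d
v_s = q/n_e = 0.05895/0.07 = 0.8422 m/d
L = v × T = 0.8422 × 30 = 25.27 m

25.3 m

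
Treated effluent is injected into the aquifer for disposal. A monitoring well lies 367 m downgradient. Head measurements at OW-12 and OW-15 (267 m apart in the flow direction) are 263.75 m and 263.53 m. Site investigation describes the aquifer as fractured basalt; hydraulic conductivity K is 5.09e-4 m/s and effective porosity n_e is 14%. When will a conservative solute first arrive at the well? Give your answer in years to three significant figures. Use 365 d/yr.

Hydraulic gradient i = (263.75 − 263.53) / 267 = 0.22 / 267 = 8.240e-4
K = 5.09e-4 m/s × 86400 s/d = 43.98 m/d
Specific discharge q = 43.98 × 8.240e-4 = 0.03624 m/d
Average linear velocity = 0.03624 / 0.14 = 0.2588 m/d
t = L / v = 367 / 0.2588 = 1418 d
   = 1418 / 365 = 3.88 yr

3.88 years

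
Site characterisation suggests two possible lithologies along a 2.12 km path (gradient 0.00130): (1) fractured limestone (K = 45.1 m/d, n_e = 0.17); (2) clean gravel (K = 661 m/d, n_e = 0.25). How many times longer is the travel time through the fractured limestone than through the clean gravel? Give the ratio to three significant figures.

9.97

Unit 1 (fractured limestone): v = 45.1×0.0013/0.17 = 0.3449 m/d, t = 2120/0.3449 = 6147 d
Unit 2 (clean gravel): v = 661×0.0013/0.25 = 3.437 m/d, t = 2120/3.437 = 616.8 d
t(fractured limestone) / t(clean gravel) = 6147/616.8 = 9.97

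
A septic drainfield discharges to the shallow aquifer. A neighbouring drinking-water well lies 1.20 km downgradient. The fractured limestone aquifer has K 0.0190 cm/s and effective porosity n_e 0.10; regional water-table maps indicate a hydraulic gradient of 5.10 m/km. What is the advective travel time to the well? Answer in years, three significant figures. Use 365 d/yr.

3.93 years

K = 0.0190 cm/s × 864 = 16.42 m/d
Darcy flux q = K·i = 16.42 × 0.0051 = 0.08372 m/d
Average linear velocity = 0.08372 / 0.10 = 0.8372 m/d
L = 1.20 km = 1200 m
t = L / v = 1200 / 0.8372 = 1433 d
   = 1433 / 365 = 3.93 yr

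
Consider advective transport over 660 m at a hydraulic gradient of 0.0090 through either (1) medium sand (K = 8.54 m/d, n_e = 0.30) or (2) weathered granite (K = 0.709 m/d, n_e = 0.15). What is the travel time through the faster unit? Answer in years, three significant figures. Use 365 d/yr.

7.06 years

Unit 1 (medium sand): v = 8.54×0.0090/0.30 = 0.2562 m/d, t = 660/0.2562 = 2576 d
Unit 2 (weathered granite): v = 0.709×0.0090/0.15 = 0.04254 m/d, t = 660/0.04254 = 15510 d
Faster: 2576 d / 365 = 7.06 yr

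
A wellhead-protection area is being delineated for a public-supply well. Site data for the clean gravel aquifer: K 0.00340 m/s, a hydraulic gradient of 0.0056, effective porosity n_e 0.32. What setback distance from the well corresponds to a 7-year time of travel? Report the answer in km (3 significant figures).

K = 0.00340 m/s × 86400 s/d = 293.8 m/d
Darcy flux q = K·i = 293.8 × 0.0056 = 1.645 m/d
v = Ki/n = 293.8·0.0056/0.32 = 5.141 m/d
T = 7 yr × 365 = 2555 d
L = v × T = 5.141 × 2555 = 13130 m
   = 13.1 km

13.1 km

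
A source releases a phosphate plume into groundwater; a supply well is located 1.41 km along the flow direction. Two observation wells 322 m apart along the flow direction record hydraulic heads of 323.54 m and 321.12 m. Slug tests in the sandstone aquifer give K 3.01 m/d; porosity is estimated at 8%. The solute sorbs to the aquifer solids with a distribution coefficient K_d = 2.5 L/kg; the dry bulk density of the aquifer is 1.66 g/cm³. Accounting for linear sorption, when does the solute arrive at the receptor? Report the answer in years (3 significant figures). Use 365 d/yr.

Hydraulic gradient i = (323.54 − 321.12) / 322 = 2.42 / 322 = 0.007516
Darcy flux q = K·i = 3.01 × 0.007516 = 0.02262 m/d
Seepage velocity v = q / n = 0.02262 / 0.08 = 0.2828 m/d
Retardation R = 1 + ρ_b·K_d/n = 1 + 1.66×2.5/0.08 = 52.87
Contaminant velocity v_c = v/R = 0.2828/52.87 = 0.005348 m/d
L = 1.41 km = 1410 m
t = L/v_c = 1410/0.005348 = 263700 d
   = 263700/365 = 722 yr

722 years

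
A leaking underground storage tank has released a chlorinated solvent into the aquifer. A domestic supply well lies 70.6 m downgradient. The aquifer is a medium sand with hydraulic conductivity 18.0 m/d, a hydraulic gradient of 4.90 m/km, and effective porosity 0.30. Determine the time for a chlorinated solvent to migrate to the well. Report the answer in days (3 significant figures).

Specific discharge q = 18.0 × 0.0049 = 0.08820 m/d
v_s = q/n_e = 0.08820/0.30 = 0.2940 m/d
t = L / v = 70.6 / 0.2940 = 240.1 d

240 days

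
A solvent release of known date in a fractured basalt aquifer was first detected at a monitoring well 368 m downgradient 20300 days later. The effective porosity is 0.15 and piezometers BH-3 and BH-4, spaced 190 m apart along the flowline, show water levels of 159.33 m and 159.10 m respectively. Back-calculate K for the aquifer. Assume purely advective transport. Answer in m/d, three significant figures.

2.25 m/d

Hydraulic gradient i = (159.33 − 159.10) / 190 = 0.23 / 190 = 0.001211
v = L / t = 368 / 20300 = 0.01813 m/d
K = v · n / i = 0.01813 × 0.15 / 0.001211 = 2.25 m/d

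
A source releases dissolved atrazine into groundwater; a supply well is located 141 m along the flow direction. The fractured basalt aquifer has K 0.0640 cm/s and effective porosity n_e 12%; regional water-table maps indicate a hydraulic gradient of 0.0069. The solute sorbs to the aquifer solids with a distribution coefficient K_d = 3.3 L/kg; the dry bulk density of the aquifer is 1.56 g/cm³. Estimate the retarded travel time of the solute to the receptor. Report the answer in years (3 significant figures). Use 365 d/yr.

5.33 years

K = 0.0640 cm/s × 864 = 55.30 m/d
Specific discharge q = 55.30 × 0.0069 = 0.3815 m/d
Average linear velocity = 0.3815 / 0.12 = 3.180 m/d
Retardation R = 1 + ρ_b·K_d/n = 1 + 1.56×3.3/0.12 = 43.90
Contaminant velocity v_c = v/R = 3.180/43.90 = 0.07243 m/d
t = L/v_c = 141/0.07243 = 1947 d
   = 1947/365 = 5.33 yr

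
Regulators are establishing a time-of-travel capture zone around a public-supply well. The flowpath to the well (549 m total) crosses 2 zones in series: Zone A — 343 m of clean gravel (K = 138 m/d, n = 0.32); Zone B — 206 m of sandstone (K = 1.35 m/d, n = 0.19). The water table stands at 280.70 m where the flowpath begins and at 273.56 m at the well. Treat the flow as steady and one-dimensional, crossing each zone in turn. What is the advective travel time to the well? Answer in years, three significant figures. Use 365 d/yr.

Total head drop ΔH = 280.70 − 273.56 = 7.14 m
Continuity: the same q passes through each zone, so ΔH = q·Σ(L_j/K_j) — the zones act as resistances in series.
Σ(L/K) = 343/138 + 206/1.35 = 2.486 + 152.6 = 155.1 d
q = ΔH / Σ(L/K) = 7.14 / 155.1 = 0.04604 m/d (same in every zone)
Zone A: v = q/n = 0.04604/0.32 = 0.1439 m/d → t_A = 343/0.1439 = 2384 d
Zone B: v = q/n = 0.04604/0.19 = 0.2423 m/d → t_B = 206/0.2423 = 850.1 d
Total t = 2384 + 850.1 = 3234 d
   = 3234 / 365 = 8.86 yr

8.86 years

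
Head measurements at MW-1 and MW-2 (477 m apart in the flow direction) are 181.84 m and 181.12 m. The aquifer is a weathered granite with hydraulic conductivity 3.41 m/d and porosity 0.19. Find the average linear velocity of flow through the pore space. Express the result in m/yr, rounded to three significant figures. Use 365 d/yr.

Hydraulic gradient i = (181.84 − 181.12) / 477 = 0.72 / 477 = 0.001509
Darcy flux q = K·i = 3.41 × 0.001509 = 0.005147 m/d
Seepage velocity v = q / n = 0.005147 / 0.19 = 0.02709 m/d
   = 0.02709 × 365 = 9.89 m/yr

9.89 m/yr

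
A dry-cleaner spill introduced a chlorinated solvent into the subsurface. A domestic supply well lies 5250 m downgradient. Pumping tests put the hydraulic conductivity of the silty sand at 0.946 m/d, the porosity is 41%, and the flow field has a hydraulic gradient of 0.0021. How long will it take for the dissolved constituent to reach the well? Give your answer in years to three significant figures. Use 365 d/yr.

Darcy flux q = K·i = 0.946 × 0.0021 = 0.001987 m/d
Average linear velocity = 0.001987 / 0.41 = 0.004845 m/d
t = L / v = 5250 / 0.004845 = 1.084e6 d
   = 1.084e6 / 365 = 2970 yr

2970 years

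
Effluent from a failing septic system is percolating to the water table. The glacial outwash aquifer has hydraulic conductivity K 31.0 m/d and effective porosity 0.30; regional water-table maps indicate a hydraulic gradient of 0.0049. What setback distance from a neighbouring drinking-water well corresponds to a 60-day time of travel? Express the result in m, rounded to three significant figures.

Darcy flux q = K·i = 31.0 × 0.0049 = 0.1519 m/d
v_s = q/n_e = 0.1519/0.30 = 0.5063 m/d
L = v × T = 0.5063 × 60 = 30.38 m

30.4 m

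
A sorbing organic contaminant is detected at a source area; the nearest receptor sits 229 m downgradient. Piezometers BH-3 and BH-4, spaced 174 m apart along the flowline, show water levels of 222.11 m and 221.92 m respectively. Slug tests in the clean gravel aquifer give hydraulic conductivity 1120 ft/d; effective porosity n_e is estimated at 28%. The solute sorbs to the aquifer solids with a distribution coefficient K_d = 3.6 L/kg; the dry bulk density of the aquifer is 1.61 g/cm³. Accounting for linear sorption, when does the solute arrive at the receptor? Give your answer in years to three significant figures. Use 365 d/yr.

Hydraulic gradient i = (222.11 − 221.92) / 174 = 0.19 / 174 = 0.001092
K = 1120 ft/d × 0.3048 = 341.4 m/d
Specific discharge q = 341.4 × 0.001092 = 0.3728 m/d
Seepage velocity v = q / n = 0.3728 / 0.28 = 1.331 m/d
Retardation R = 1 + ρ_b·K_d/n = 1 + 1.61×3.6/0.28 = 21.70
Contaminant velocity v_c = v/R = 1.331/21.70 = 0.06135 m/d
t = L/v_c = 229/0.06135 = 3733 d
   = 3733/365 = 10.2 yr

10.2 years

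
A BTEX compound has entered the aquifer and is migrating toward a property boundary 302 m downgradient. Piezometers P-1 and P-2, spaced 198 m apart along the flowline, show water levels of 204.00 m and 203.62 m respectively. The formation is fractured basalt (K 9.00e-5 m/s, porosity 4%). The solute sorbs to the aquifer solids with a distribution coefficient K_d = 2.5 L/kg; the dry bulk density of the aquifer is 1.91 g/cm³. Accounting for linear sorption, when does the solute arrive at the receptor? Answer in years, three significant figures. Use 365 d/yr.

267 years

Hydraulic gradient i = (204.00 − 203.62) / 198 = 0.38 / 198 = 0.001919
K = 9.00e-5 m/s × 86400 s/d = 7.776 m/d
Darcy flux q = K·i = 7.776 × 0.001919 = 0.01492 m/d
v_s = q/n_e = 0.01492/0.04 = 0.3731 m/d
Retardation R = 1 + ρ_b·K_d/n = 1 + 1.91×2.5/0.04 = 120.4
Contaminant velocity v_c = v/R = 0.3731/120.4 = 0.003099 m/d
t = L/v_c = 302/0.003099 = 97440 d
   = 97440/365 = 267 yr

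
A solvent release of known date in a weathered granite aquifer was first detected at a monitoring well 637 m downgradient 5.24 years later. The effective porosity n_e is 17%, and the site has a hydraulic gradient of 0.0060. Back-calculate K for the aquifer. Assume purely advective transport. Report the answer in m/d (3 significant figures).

t = 5.24 years = 1913 d
v = L / t = 637 / 1913 = 0.3331 m/d
K = v · n / i = 0.3331 × 0.17 / 0.0060 = 9.44 m/d

9.44 m/d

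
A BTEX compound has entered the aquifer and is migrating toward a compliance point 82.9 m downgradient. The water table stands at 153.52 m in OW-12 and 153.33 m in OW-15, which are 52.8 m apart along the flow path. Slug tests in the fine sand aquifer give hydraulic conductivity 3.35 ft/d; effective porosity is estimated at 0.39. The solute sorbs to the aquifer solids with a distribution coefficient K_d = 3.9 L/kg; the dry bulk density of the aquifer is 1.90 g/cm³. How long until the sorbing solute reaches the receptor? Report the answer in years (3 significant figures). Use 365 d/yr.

Hydraulic gradient i = (153.52 − 153.33) / 52.8 = 0.19 / 52.8 = 0.003598
K = 3.35 ft/d × 0.3048 = 1.021 m/d
Darcy flux q = K·i = 1.021 × 0.003598 = 0.003674 m/d
Average linear velocity = 0.003674 / 0.39 = 0.009421 m/d
Retardation R = 1 + ρ_b·K_d/n = 1 + 1.90×3.9/0.39 = 20.00
Contaminant velocity v_c = v/R = 0.009421/20.00 = 4.711e-4 m/d
t = L/v_c = 82.9/4.711e-4 = 176000 d
   = 176000/365 = 482 yr

482 years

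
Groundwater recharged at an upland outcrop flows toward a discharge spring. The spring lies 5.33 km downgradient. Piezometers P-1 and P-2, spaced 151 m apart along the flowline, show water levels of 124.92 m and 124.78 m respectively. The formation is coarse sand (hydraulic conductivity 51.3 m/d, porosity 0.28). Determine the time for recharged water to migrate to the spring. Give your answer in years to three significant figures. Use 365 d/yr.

Hydraulic gradient i = (124.92 − 124.78) / 151 = 0.14 / 151 = 9.272e-4
q = Ki = 51.3 × 9.272e-4 = 0.04756 m/d
Seepage velocity v = q / n = 0.04756 / 0.28 = 0.1699 m/d
L = 5.33 km = 5330 m
t = L / v = 5330 / 0.1699 = 31380 d
   = 31380 / 365 = 86.0 yr

86.0 years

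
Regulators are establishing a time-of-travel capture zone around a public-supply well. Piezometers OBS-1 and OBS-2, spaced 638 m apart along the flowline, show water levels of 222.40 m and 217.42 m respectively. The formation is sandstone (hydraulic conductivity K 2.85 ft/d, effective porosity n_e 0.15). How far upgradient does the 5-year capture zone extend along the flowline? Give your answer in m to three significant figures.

Hydraulic gradient i = (222.40 − 217.42) / 638 = 4.98 / 638 = 0.007806
K = 2.85 ft/d × 0.3048 = 0.8687 m/d
Specific discharge q = 0.8687 × 0.007806 = 0.006781 m/d
v_s = q/n_e = 0.006781/0.15 = 0.04520 m/d
T = 5 yr × 365 = 1825 d
L = v × T = 0.04520 × 1825 = 82.50 m

82.5 m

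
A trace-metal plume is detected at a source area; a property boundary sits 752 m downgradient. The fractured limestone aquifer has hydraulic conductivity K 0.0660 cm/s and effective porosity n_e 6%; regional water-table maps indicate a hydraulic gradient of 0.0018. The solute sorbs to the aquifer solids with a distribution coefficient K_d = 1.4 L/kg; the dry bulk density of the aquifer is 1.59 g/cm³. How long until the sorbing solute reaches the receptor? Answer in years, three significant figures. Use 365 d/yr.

K = 0.0660 cm/s × 864 = 57.02 m/d
q = Ki = 57.02 × 0.0018 = 0.1026 m/d
Seepage velocity v = q / n = 0.1026 / 0.06 = 1.711 m/d
Retardation R = 1 + ρ_b·K_d/n = 1 + 1.59×1.4/0.06 = 38.10
Contaminant velocity v_c = v/R = 1.711/38.10 = 0.04490 m/d
t = L/v_c = 752/0.04490 = 16750 d
   = 16750/365 = 45.9 yr

45.9 years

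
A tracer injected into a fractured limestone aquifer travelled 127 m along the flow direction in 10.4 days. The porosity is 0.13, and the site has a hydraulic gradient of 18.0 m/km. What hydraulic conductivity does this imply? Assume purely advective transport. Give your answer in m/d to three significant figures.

v = L / t = 127 / 10.4 = 12.21 m/d
K = v · n / i = 12.21 × 0.13 / 0.018 = 88.2 m/d

88.2 m/d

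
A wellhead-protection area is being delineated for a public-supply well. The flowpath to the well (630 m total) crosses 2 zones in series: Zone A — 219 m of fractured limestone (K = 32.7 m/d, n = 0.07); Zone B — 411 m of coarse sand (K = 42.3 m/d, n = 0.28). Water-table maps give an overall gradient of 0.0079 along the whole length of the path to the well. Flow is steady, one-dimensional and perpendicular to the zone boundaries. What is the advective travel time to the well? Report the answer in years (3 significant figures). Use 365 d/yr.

1.18 years

Steady 1-D flow in series ⇒ the Darcy flux q is identical in every zone and the zone head losses add (resistances L/K in series).
Σ(L/K) = 219/32.7 + 411/42.3 = 6.697 + 9.716 = 16.41 d
K_eq = L_total / Σ(L/K) = 630 / 16.41 = 38.38 m/d
q = K_eq · i = 38.38 × 0.0079 = 0.3032 m/d (same in every zone)
Zone A: v = q/n = 0.3032/0.07 = 4.332 m/d → t_A = 219/4.332 = 50.56 d
Zone B: v = q/n = 0.3032/0.28 = 1.083 m/d → t_B = 411/1.083 = 379.5 d
Total t = 50.56 + 379.5 = 430.1 d
   = 430.1 / 365 = 1.18 yr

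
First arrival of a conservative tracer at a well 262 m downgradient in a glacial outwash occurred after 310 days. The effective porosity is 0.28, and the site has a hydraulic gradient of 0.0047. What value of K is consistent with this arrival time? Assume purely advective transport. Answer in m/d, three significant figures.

50.4 m/d

v = L / t = 262 / 310 = 0.8452 m/d
K = v · n / i = 0.8452 × 0.28 / 0.0047 = 50.4 m/d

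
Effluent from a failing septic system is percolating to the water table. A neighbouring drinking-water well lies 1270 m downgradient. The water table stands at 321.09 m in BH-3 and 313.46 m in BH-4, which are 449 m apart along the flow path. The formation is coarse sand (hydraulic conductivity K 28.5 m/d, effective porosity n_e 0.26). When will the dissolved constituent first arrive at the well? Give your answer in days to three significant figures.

Hydraulic gradient i = (321.09 − 313.46) / 449 = 7.63 / 449 = 0.01699
Specific discharge q = 28.5 × 0.01699 = 0.4843 m/d
v_s = q/n_e = 0.4843/0.26 = 1.863 m/d
t = L / v = 1270 / 1.863 = 681.8 d

682 days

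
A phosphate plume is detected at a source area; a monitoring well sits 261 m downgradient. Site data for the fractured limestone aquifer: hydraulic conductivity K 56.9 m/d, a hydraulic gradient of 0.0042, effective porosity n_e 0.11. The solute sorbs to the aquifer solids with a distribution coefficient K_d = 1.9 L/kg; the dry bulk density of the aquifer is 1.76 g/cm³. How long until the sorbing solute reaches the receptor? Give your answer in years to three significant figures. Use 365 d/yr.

Specific discharge q = 56.9 × 0.0042 = 0.2390 m/d
Seepage velocity v = q / n = 0.2390 / 0.11 = 2.173 m/d
Retardation R = 1 + ρ_b·K_d/n = 1 + 1.76×1.9/0.11 = 31.40
Contaminant velocity v_c = v/R = 2.173/31.40 = 0.06919 m/d
t = L/v_c = 261/0.06919 = 3772 d
   = 3772/365 = 10.3 yr

10.3 years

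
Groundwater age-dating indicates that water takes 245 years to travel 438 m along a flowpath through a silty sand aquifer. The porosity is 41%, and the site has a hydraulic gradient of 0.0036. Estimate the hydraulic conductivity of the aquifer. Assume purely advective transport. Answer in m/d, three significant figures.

t = 245 years = 89430 d
v = L / t = 438 / 89430 = 0.004898 m/d
K = v · n / i = 0.004898 × 0.41 / 0.0036 = 0.558 m/d

0.558 m/d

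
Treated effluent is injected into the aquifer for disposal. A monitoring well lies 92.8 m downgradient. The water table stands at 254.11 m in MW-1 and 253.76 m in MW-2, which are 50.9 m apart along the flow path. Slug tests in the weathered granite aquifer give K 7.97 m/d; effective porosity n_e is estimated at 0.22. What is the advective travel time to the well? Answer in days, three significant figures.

373 days

Hydraulic gradient i = (254.11 − 253.76) / 50.9 = 0.35 / 50.9 = 0.006876
Specific discharge q = 7.97 × 0.006876 = 0.05480 m/d
Average linear velocity = 0.05480 / 0.22 = 0.2491 m/d
t = L / v = 92.8 / 0.2491 = 372.5 d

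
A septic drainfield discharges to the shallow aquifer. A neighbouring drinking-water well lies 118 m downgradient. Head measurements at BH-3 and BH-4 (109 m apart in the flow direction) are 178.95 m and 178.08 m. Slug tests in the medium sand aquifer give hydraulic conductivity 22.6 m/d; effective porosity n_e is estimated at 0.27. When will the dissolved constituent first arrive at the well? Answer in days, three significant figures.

Hydraulic gradient i = (178.95 − 178.08) / 109 = 0.87 / 109 = 0.007982
Specific discharge q = 22.6 × 0.007982 = 0.1804 m/d
v_s = q/n_e = 0.1804/0.27 = 0.6681 m/d
t = L / v = 118 / 0.6681 = 176.6 d

177 days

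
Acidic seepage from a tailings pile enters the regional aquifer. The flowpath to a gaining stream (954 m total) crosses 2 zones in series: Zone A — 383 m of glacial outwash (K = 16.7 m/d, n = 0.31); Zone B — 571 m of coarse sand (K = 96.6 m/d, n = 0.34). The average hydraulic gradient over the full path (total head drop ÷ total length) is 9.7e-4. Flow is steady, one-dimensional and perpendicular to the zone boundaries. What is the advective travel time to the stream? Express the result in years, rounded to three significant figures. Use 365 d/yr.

Steady 1-D flow in series ⇒ the Darcy flux q is identical in every zone and the zone head losses add (resistances L/K in series).
Σ(L/K) = 383/16.7 + 571/96.6 = 22.93 + 5.911 = 28.85 d
K_eq = L_total / Σ(L/K) = 954 / 28.85 = 33.07 m/d
q = K_eq · i = 33.07 × 9.7e-4 = 0.03208 m/d (same in every zone)
Zone A: v = q/n = 0.03208/0.31 = 0.1035 m/d → t_A = 383/0.1035 = 3701 d
Zone B: v = q/n = 0.03208/0.34 = 0.09436 m/d → t_B = 571/0.09436 = 6052 d
Total t = 3701 + 6052 = 9752 d
   = 9752 / 365 = 26.7 yr

26.7 years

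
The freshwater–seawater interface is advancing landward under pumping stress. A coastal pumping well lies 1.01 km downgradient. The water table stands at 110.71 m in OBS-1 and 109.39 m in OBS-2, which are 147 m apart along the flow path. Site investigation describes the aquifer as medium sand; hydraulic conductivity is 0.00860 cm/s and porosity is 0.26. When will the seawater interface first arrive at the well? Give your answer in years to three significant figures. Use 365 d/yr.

10.8 years

Hydraulic gradient i = (110.71 − 109.39) / 147 = 1.32 / 147 = 0.008980
K = 0.00860 cm/s × 864 = 7.430 m/d
Darcy flux q = K·i = 7.430 × 0.008980 = 0.06672 m/d
Seepage velocity v = q / n = 0.06672 / 0.26 = 0.2566 m/d
L = 1.01 km = 1010 m
t = L / v = 1010 / 0.2566 = 3936 d
   = 3936 / 365 = 10.8 yr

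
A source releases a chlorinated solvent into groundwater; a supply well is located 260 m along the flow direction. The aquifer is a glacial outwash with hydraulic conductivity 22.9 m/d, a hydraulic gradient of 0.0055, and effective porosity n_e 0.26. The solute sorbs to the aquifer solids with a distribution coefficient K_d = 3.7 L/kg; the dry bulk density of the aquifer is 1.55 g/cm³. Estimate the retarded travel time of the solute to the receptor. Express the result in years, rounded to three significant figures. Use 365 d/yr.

Darcy flux q = K·i = 22.9 × 0.0055 = 0.1259 m/d
Seepage velocity v = q / n = 0.1259 / 0.26 = 0.4844 m/d
Retardation R = 1 + ρ_b·K_d/n = 1 + 1.55×3.7/0.26 = 23.06
Contaminant velocity v_c = v/R = 0.4844/23.06 = 0.02101 m/d
t = L/v_c = 260/0.02101 = 12380 d
   = 12380/365 = 33.9 yr

33.9 years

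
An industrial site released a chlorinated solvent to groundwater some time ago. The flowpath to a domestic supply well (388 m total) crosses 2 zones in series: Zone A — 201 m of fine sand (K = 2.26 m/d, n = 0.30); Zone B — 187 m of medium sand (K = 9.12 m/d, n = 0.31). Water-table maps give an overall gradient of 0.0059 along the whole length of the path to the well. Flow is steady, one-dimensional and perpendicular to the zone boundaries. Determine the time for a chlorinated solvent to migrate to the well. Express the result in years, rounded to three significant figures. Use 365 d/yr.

Steady 1-D flow in series ⇒ the Darcy flux q is identical in every zone and the zone head losses add (resistances L/K in series).
Σ(L/K) = 201/2.26 + 187/9.12 = 88.94 + 20.50 = 109.4 d
K_eq = L_total / Σ(L/K) = 388 / 109.4 = 3.545 m/d
q = K_eq · i = 3.545 × 0.0059 = 0.02092 m/d (same in every zone)
Zone A: v = q/n = 0.02092/0.30 = 0.06972 m/d → t_A = 201/0.06972 = 2883 d
Zone B: v = q/n = 0.02092/0.31 = 0.06747 m/d → t_B = 187/0.06747 = 2771 d
Total t = 2883 + 2771 = 5654 d
   = 5654 / 365 = 15.5 yr

15.5 years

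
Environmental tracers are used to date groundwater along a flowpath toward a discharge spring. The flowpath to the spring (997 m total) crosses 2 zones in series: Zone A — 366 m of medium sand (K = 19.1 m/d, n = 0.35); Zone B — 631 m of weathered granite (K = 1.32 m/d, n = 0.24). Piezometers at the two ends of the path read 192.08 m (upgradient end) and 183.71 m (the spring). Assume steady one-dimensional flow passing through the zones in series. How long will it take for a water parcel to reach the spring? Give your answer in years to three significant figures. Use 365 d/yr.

45.5 years

Total head drop ΔH = 192.08 − 183.71 = 8.37 m
Continuity: the same q passes through each zone, so ΔH = q·Σ(L_j/K_j) — the zones act as resistances in series.
Σ(L/K) = 366/19.1 + 631/1.32 = 19.16 + 478.0 = 497.2 d
q = ΔH / Σ(L/K) = 8.37 / 497.2 = 0.01683 m/d (same in every zone)
Zone A: v = q/n = 0.01683/0.35 = 0.04810 m/d → t_A = 366/0.04810 = 7609 d
Zone B: v = q/n = 0.01683/0.24 = 0.07014 m/d → t_B = 631/0.07014 = 8996 d
Total t = 7609 + 8996 = 16610 d
   = 16610 / 365 = 45.5 yr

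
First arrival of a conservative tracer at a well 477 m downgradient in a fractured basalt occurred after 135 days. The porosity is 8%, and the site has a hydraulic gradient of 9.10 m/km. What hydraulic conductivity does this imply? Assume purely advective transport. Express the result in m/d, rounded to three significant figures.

31.1 m/d

v = L / t = 477 / 135 = 3.533 m/d
K = v · n / i = 3.533 × 0.08 / 0.0091 = 31.1 m/d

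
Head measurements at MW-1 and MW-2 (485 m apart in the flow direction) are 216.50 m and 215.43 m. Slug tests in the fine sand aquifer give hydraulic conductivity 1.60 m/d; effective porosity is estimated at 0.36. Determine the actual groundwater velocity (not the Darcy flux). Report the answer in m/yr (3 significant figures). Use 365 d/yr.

Hydraulic gradient i = (216.50 − 215.43) / 485 = 1.07 / 485 = 0.002206
Specific discharge q = 1.60 × 0.002206 = 0.003530 m/d
v = Ki/n = 1.60·0.002206/0.36 = 0.009805 m/d
   = 0.009805 × 365 = 3.58 m/yr

3.58 m/yr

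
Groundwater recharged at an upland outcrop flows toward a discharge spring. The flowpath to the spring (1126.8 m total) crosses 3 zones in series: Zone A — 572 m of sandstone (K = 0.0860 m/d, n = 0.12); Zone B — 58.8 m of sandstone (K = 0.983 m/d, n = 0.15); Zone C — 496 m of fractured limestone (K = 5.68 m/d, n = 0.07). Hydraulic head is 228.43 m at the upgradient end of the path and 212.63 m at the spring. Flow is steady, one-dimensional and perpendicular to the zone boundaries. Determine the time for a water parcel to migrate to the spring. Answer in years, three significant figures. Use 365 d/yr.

Total head drop ΔH = 228.43 − 212.63 = 15.80 m
Steady 1-D flow in series ⇒ the Darcy flux q is identical in every zone and the zone head losses add (resistances L/K in series).
Σ(L/K) = 572/0.0860 + 58.8/0.983 + 496/5.68 = 6651 + 59.82 + 87.32 = 6798 d
q = ΔH / Σ(L/K) = 15.80 / 6798 = 0.002324 m/d (same in every zone)
Zone A: v = q/n = 0.002324/0.12 = 0.01937 m/d → t_A = 572/0.01937 = 29530 d
Zone B: v = q/n = 0.002324/0.15 = 0.01549 m/d → t_B = 58.8/0.01549 = 3795 d
Zone C: v = q/n = 0.002324/0.07 = 0.03320 m/d → t_C = 496/0.03320 = 14940 d
Total t = 29530 + 3795 + 14940 = 48270 d
   = 48270 / 365 = 132 yr

132 years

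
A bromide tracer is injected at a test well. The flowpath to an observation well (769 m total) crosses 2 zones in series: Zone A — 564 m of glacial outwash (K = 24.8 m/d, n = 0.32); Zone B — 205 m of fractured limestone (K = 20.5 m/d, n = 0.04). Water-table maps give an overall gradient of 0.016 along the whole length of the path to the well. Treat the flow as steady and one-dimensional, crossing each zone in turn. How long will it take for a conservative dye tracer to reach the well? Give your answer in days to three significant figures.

Steady 1-D flow in series ⇒ the Darcy flux q is identical in every zone and the zone head losses add (resistances L/K in series).
Σ(L/K) = 564/24.8 + 205/20.5 = 22.74 + 10.00 = 32.74 d
K_eq = L_total / Σ(L/K) = 769 / 32.74 = 23.49 m/d
q = K_eq · i = 23.49 × 0.016 = 0.3758 m/d (same in every zone)
Zone A: v = q/n = 0.3758/0.32 = 1.174 m/d → t_A = 564/1.174 = 480.3 d
Zone B: v = q/n = 0.3758/0.04 = 9.395 m/d → t_B = 205/9.395 = 21.82 d
Total t = 480.3 + 21.82 = 502.1 d

502 days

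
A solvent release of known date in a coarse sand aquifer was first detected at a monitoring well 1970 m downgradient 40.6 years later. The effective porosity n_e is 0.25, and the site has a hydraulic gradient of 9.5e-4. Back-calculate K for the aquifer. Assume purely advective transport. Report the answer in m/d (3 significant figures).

t = 40.6 years = 14820 d
v = L / t = 1970 / 14820 = 0.1329 m/d
K = v · n / i = 0.1329 × 0.25 / 9.5e-4 = 35.0 m/d

35.0 m/d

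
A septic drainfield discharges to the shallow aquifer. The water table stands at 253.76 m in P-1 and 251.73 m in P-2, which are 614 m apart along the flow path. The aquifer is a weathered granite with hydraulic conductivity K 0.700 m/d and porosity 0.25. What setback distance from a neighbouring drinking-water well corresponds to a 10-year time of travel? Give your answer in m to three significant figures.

33.8 m

Hydraulic gradient i = (253.76 − 251.73) / 614 = 2.03 / 614 = 0.003306
Specific discharge q = 0.700 × 0.003306 = 0.002314 m/d
v = Ki/n = 0.700·0.003306/0.25 = 0.009257 m/d
T = 10 yr × 365 = 3650 d
L = v × T = 0.009257 × 3650 = 33.79 m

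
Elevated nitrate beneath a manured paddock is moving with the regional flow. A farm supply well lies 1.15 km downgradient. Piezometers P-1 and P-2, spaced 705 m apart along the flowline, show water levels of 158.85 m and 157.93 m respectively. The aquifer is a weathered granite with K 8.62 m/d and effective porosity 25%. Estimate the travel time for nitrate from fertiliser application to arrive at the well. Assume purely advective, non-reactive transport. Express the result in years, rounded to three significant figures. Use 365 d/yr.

70.0 years

Hydraulic gradient i = (158.85 − 157.93) / 705 = 0.92 / 705 = 0.001305
q = Ki = 8.62 × 0.001305 = 0.01125 m/d
v = Ki/n = 8.62·0.001305/0.25 = 0.04500 m/d
L = 1.15 km = 1150 m
t = L / v = 1150 / 0.04500 = 25560 d
   = 25560 / 365 = 70.0 yr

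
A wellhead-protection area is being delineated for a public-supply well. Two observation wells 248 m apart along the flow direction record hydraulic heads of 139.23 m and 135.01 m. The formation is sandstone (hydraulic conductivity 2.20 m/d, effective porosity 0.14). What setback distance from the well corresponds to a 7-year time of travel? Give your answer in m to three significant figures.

Hydraulic gradient i = (139.23 − 135.01) / 248 = 4.22 / 248 = 0.01702
Specific discharge q = 2.20 × 0.01702 = 0.03744 m/d
v = Ki/n = 2.20·0.01702/0.14 = 0.2674 m/d
T = 7 yr × 365 = 2555 d
L = v × T = 0.2674 × 2555 = 683.2 m

683 m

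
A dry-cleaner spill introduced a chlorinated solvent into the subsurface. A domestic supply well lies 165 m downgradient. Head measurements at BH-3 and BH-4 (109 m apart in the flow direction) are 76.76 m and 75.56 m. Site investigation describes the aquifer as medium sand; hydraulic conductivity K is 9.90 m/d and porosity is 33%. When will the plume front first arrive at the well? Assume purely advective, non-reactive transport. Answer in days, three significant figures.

500 days

Hydraulic gradient i = (76.76 − 75.56) / 109 = 1.20 / 109 = 0.01101
q = Ki = 9.90 × 0.01101 = 0.1090 m/d
v = Ki/n = 9.90·0.01101/0.33 = 0.3303 m/d
t = L / v = 165 / 0.3303 = 499.6 d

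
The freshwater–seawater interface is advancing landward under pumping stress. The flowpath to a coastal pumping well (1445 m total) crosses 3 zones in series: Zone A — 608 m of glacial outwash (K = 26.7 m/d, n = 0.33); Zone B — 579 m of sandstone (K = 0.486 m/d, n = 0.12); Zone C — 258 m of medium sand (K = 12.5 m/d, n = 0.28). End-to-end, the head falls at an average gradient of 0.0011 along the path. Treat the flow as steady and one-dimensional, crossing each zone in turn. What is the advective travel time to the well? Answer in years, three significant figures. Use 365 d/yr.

For zones in series the flux q is common to all zones; the equivalent conductivity is the harmonic (thickness-weighted) mean, K_eq = L_total / Σ(L_j/K_j).
Σ(L/K) = 608/26.7 + 579/0.486 + 258/12.5 = 22.77 + 1191 + 20.64 = 1235 d
K_eq = L_total / Σ(L/K) = 1445 / 1235 = 1.170 m/d
q = K_eq · i = 1.170 × 0.0011 = 0.001287 m/d (same in every zone)
Zone A: v = q/n = 0.001287/0.33 = 0.003901 m/d → t_A = 608/0.003901 = 155900 d
Zone B: v = q/n = 0.001287/0.12 = 0.01073 m/d → t_B = 579/0.01073 = 53970 d
Zone C: v = q/n = 0.001287/0.28 = 0.004597 m/d → t_C = 258/0.004597 = 56120 d
Total t = 155900 + 53970 + 56120 = 266000 d
   = 266000 / 365 = 729 yr

729 years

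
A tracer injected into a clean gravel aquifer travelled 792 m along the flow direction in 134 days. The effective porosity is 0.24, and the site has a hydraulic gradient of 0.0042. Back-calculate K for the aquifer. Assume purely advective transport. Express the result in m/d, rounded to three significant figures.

v = L / t = 792 / 134 = 5.910 m/d
K = v · n / i = 5.910 × 0.24 / 0.0042 = 338 m/d

338 m/d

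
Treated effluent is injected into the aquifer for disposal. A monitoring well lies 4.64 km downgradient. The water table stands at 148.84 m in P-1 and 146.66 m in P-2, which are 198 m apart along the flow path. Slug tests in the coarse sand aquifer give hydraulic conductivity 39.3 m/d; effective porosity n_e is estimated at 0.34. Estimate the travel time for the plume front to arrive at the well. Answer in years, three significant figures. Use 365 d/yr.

Hydraulic gradient i = (148.84 − 146.66) / 198 = 2.18 / 198 = 0.01101
q = Ki = 39.3 × 0.01101 = 0.4327 m/d
v_s = q/n_e = 0.4327/0.34 = 1.273 m/d
L = 4.64 km = 4640 m
t = L / v = 4640 / 1.273 = 3646 d
   = 3646 / 365 = 9.99 yr

9.99 years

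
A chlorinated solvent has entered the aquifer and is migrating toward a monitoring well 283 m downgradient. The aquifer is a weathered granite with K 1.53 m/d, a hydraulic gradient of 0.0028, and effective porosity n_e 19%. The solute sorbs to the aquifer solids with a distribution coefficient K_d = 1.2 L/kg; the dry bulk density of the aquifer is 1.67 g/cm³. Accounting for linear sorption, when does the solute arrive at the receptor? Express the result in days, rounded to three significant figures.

145000 days

Darcy flux q = K·i = 1.53 × 0.0028 = 0.004284 m/d
v = Ki/n = 1.53·0.0028/0.19 = 0.02255 m/d
Retardation R = 1 + ρ_b·K_d/n = 1 + 1.67×1.2/0.19 = 11.55
Contaminant velocity v_c = v/R = 0.02255/11.55 = 0.001953 m/d
t = L/v_c = 283/0.001953 = 144900 d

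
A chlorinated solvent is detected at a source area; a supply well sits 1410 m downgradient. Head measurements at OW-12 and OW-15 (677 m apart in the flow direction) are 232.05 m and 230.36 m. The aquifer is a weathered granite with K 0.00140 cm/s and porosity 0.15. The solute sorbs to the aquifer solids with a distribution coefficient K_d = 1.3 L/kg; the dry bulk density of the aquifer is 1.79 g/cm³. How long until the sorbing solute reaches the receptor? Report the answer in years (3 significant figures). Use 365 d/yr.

3170 years

Hydraulic gradient i = (232.05 − 230.36) / 677 = 1.69 / 677 = 0.002496
K = 0.00140 cm/s × 864 = 1.210 m/d
Darcy flux q = K·i = 1.210 × 0.002496 = 0.003020 m/d
v_s = q/n_e = 0.003020/0.15 = 0.02013 m/d
Retardation R = 1 + ρ_b·K_d/n = 1 + 1.79×1.3/0.15 = 16.51
Contaminant velocity v_c = v/R = 0.02013/16.51 = 0.001219 m/d
t = L/v_c = 1410/0.001219 = 1.157e6 d
   = 1.157e6/365 = 3170 yr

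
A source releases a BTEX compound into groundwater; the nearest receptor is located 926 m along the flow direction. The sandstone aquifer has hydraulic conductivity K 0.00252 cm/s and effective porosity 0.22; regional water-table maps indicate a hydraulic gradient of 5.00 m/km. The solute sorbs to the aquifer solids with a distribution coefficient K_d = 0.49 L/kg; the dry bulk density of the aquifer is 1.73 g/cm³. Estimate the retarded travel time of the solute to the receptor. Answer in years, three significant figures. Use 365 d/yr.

K = 0.00252 cm/s × 864 = 2.177 m/d
Specific discharge q = 2.177 × 0.0050 = 0.01089 m/d
v_s = q/n_e = 0.01089/0.22 = 0.04948 m/d
Retardation R = 1 + ρ_b·K_d/n = 1 + 1.73×0.49/0.22 = 4.853
Contaminant velocity v_c = v/R = 0.04948/4.853 = 0.01020 m/d
t = L/v_c = 926/0.01020 = 90820 d
   = 90820/365 = 249 yr

249 years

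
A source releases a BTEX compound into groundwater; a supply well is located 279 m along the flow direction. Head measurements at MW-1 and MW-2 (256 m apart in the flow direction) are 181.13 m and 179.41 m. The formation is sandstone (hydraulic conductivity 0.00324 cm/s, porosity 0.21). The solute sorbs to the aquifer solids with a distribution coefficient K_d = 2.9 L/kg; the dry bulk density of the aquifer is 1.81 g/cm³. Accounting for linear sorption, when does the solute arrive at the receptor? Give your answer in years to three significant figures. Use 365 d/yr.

Hydraulic gradient i = (181.13 − 179.41) / 256 = 1.72 / 256 = 0.006719
K = 0.00324 cm/s × 864 = 2.799 m/d
Darcy flux q = K·i = 2.799 × 0.006719 = 0.01881 m/d
Seepage velocity v = q / n = 0.01881 / 0.21 = 0.08956 m/d
Retardation R = 1 + ρ_b·K_d/n = 1 + 1.81×2.9/0.21 = 26.00
Contaminant velocity v_c = v/R = 0.08956/26.00 = 0.003445 m/d
t = L/v_c = 279/0.003445 = 80980 d
   = 80980/365 = 222 yr

222 years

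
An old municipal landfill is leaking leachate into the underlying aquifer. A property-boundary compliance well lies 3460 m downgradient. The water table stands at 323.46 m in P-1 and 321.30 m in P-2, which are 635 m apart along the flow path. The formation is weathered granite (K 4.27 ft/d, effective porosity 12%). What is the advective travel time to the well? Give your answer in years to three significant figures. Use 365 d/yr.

257 years

Hydraulic gradient i = (323.46 − 321.30) / 635 = 2.16 / 635 = 0.003402
K = 4.27 ft/d × 0.3048 = 1.301 m/d
Specific discharge q = 1.301 × 0.003402 = 0.004427 m/d
v_s = q/n_e = 0.004427/0.12 = 0.03689 m/d
t = L / v = 3460 / 0.03689 = 93790 d
   = 93790 / 365 = 257 yr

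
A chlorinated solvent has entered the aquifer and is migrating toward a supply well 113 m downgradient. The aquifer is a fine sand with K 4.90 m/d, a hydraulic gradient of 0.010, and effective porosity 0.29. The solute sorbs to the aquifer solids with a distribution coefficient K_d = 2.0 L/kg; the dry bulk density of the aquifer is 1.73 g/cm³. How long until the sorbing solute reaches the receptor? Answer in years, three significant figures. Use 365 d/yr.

Darcy flux q = K·i = 4.90 × 0.010 = 0.04900 m/d
Seepage velocity v = q / n = 0.04900 / 0.29 = 0.1690 m/d
Retardation R = 1 + ρ_b·K_d/n = 1 + 1.73×2.0/0.29 = 12.93
Contaminant velocity v_c = v/R = 0.1690/12.93 = 0.01307 m/d
t = L/v_c = 113/0.01307 = 8648 d
   = 8648/365 = 23.7 yr

23.7 years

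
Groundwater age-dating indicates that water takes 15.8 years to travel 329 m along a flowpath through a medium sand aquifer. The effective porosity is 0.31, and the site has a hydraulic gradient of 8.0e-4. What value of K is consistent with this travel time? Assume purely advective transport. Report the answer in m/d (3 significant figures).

22.1 m/d

t = 15.8 years = 5767 d
v = L / t = 329 / 5767 = 0.05705 m/d
K = v · n / i = 0.05705 × 0.31 / 8.0e-4 = 22.1 m/d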